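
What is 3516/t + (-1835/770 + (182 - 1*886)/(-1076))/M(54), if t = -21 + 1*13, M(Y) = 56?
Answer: -1019648331/2319856 ≈ -439.53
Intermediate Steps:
t = -8 (t = -21 + 13 = -8)
3516/t + (-1835/770 + (182 - 1*886)/(-1076))/M(54) = 3516/(-8) + (-1835/770 + (182 - 1*886)/(-1076))/56 = 3516*(-1/8) + (-1835*1/770 + (182 - 886)*(-1/1076))*(1/56) = -879/2 + (-367/154 - 704*(-1/1076))*(1/56) = -879/2 + (-367/154 + 176/269)*(1/56) = -879/2 - 71619/41426*1/56 = -879/2 - 71619/2319856 = -1019648331/2319856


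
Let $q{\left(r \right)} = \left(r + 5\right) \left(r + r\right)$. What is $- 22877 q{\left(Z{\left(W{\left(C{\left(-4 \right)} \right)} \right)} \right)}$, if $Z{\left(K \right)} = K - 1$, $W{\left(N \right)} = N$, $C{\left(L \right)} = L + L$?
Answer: $-1647144$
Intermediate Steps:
$C{\left(L \right)} = 2 L$
$Z{\left(K \right)} = -1 + K$
$q{\left(r \right)} = 2 r \left(5 + r\right)$ ($q{\left(r \right)} = \left(5 + r\right) 2 r = 2 r \left(5 + r\right)$)
$- 22877 q{\left(Z{\left(W{\left(C{\left(-4 \right)} \right)} \right)} \right)} = - 22877 \cdot 2 \left(-1 + 2 \left(-4\right)\right) \left(5 + \left(-1 + 2 \left(-4\right)\right)\right) = - 22877 \cdot 2 \left(-1 - 8\right) \left(5 - 9\right) = - 22877 \cdot 2 \left(-9\right) \left(5 - 9\right) = - 22877 \cdot 2 \left(-9\right) \left(-4\right) = \left(-22877\right) 72 = -1647144$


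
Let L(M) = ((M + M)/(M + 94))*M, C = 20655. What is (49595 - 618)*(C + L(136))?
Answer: 117242171117/115 ≈ 1.0195e+9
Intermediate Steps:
L(M) = 2*M**2/(94 + M) (L(M) = ((2*M)/(94 + M))*M = (2*M/(94 + M))*M = 2*M**2/(94 + M))
(49595 - 618)*(C + L(136)) = (49595 - 618)*(20655 + 2*136**2/(94 + 136)) = 48977*(20655 + 2*18496/230) = 48977*(20655 + 2*18496*(1/230)) = 48977*(20655 + 18496/115) = 48977*(2393821/115) = 117242171117/115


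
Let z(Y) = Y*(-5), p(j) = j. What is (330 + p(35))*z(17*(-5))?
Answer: 155125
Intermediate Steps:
z(Y) = -5*Y
(330 + p(35))*z(17*(-5)) = (330 + 35)*(-85*(-5)) = 365*(-5*(-85)) = 365*425 = 155125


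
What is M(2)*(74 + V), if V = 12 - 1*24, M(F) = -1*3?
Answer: -186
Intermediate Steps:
M(F) = -3
V = -12 (V = 12 - 24 = -12)
M(2)*(74 + V) = -3*(74 - 12) = -3*62 = -186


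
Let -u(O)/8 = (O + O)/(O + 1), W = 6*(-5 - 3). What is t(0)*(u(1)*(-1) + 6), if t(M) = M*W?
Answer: 0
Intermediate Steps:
W = -48 (W = 6*(-8) = -48)
u(O) = -16*O/(1 + O) (u(O) = -8*(O + O)/(O + 1) = -8*2*O/(1 + O) = -16*O/(1 + O))
t(M) = -48*M (t(M) = M*(-48) = -48*M)
t(0)*(u(1)*(-1) + 6) = (-48*0)*(-16*1/(1 + 1)*(-1) + 6) = 0*(-16*1/2*(-1) + 6) = 0*(-16*1*1/2*(-1) + 6) = 0*(-8*(-1) + 6) = 0*(8 + 6) = 0*14 = 0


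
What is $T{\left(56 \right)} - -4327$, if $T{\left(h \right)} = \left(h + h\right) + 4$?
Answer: $4443$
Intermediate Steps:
$T{\left(h \right)} = 4 + 2 h$ ($T{\left(h \right)} = 2 h + 4 = 4 + 2 h$)
$T{\left(56 \right)} - -4327 = \left(4 + 2 \cdot 56\right) - -4327 = \left(4 + 112\right) + 4327 = 116 + 4327 = 4443$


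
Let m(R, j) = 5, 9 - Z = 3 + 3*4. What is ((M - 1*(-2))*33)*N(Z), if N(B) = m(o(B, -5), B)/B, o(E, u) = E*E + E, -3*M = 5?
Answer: -55/6 ≈ -9.1667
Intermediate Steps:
M = -5/3 (M = -1/3*5 = -5/3 ≈ -1.6667)
Z = -6 (Z = 9 - (3 + 3*4) = 9 - (3 + 12) = 9 - 1*15 = 9 - 15 = -6)
o(E, u) = E + E**2 (o(E, u) = E**2 + E = E + E**2)
N(B) = 5/B
((M - 1*(-2))*33)*N(Z) = ((-5/3 - 1*(-2))*33)*(5/(-6)) = ((-5/3 + 2)*33)*(5*(-1/6)) = ((1/3)*33)*(-5/6) = 11*(-5/6) = -55/6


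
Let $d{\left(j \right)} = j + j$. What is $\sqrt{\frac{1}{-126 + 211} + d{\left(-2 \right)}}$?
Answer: $\frac{i \sqrt{28815}}{85} \approx 1.9971 i$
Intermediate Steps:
$d{\left(j \right)} = 2 j$
$\sqrt{\frac{1}{-126 + 211} + d{\left(-2 \right)}} = \sqrt{\frac{1}{-126 + 211} + 2 \left(-2\right)} = \sqrt{\frac{1}{85} - 4} = \sqrt{- \frac{339}{85}} = \frac{i \sqrt{28815}}{85}$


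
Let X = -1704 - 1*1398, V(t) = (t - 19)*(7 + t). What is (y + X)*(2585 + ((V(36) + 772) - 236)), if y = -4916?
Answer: -30885336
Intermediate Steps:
V(t) = (-19 + t)*(7 + t)
X = -3102 (X = -1704 - 1398 = -3102)
(y + X)*(2585 + ((V(36) + 772) - 236)) = (-4916 - 3102)*(2585 + (((-133 + 36² - 12*36) + 772) - 236)) = -8018*(2585 + (((-133 + 1296 - 432) + 772) - 236)) = -8018*(2585 + ((731 + 772) - 236)) = -8018*(2585 + (1503 - 236)) = -8018*(2585 + 1267) = -8018*3852 = -30885336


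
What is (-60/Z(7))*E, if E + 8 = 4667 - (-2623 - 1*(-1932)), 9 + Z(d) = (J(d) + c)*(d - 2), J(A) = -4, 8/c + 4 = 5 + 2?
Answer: 963000/47 ≈ 20489.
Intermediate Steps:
c = 8/3 (c = 8/(-4 + (5 + 2)) = 8/(-4 + 7) = 8/3 ≈ 2.6667)
Z(d) = -19/3 - 4*d/3 (Z(d) = -9 + (-4 + 8/3)*(d - 2) = -9 - 4*(-2 + d)/3 = -9 + (8/3 - 4*d/3) = -19/3 - 4*d/3)
E = 5350 (E = -8 + (4667 - (-2623 - 1*(-1932))) = -8 + (4667 - (-2623 + 1932)) = -8 + (4667 - 1*(-691)) = -8 + (4667 + 691) = -8 + 5358 = 5350)
(-60/Z(7))*E = -60/(-19/3 - 4/3*7)*5350 = -60/(-19/3 - 28/3)*5350 = -60/(-47/3)*5350 = -60*(-3/47)*5350 = (180/47)*5350 = 963000/47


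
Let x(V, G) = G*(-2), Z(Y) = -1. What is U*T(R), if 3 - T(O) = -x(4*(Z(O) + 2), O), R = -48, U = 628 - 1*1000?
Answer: -36828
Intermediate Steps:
U = -372 (U = 628 - 1000 = -372)
x(V, G) = -2*G
T(O) = 3 - 2*O (T(O) = 3 - (-1)*(-2*O) = 3 - 2*O)
U*T(R) = -372*(3 - 2*(-48)) = -372*(3 + 96) = -372*99 = -36828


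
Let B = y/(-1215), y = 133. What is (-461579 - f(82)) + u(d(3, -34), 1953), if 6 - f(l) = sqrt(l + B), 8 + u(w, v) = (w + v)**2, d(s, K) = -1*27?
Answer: 3247883 + sqrt(1492455)/135 ≈ 3.2479e+6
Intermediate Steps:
d(s, K) = -27
u(w, v) = -8 + (v + w)**2 (u(w, v) = -8 + (w + v)**2 = -8 + (v + w)**2)
B = -133/1215 (B = 133/(-1215) = 133*(-1/1215) = -133/1215 ≈ -0.10947)
f(l) = 6 - sqrt(-133/1215 + l) (f(l) = 6 - sqrt(l - 133/1215) = 6 - sqrt(-133/1215 + l))
(-461579 - f(82)) + u(d(3, -34), 1953) = (-461579 - (6 - sqrt(-1995 + 18225*82)/135)) + (-8 + (1953 - 27)**2) = (-461579 - (6 - sqrt(-1995 + 1494450)/135)) + (-8 + 1926**2) = (-461579 - (6 - sqrt(1492455)/135)) + (-8 + 3709476) = (-461579 + (-6 + sqrt(1492455)/135)) + 3709468 = (-461585 + sqrt(1492455)/135) + 3709468 = 3247883 + sqrt(1492455)/135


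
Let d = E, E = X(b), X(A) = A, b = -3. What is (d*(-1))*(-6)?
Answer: -18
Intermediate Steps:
E = -3
d = -3
(d*(-1))*(-6) = -3*(-1)*(-6) = 3*(-6) = -18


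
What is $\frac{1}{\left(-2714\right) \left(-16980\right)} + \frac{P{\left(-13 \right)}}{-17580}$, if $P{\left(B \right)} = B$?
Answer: $\frac{9985099}{13502529960} \approx 0.0007395$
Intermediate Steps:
$\frac{1}{\left(-2714\right) \left(-16980\right)} + \frac{P{\left(-13 \right)}}{-17580} = \frac{1}{\left(-2714\right) \left(-16980\right)} - \frac{13}{-17580} = \left(- \frac{1}{2714}\right) \left(- \frac{1}{16980}\right) - - \frac{13}{17580} = \frac{1}{46083720} + \frac{13}{17580} = \frac{9985099}{13502529960}$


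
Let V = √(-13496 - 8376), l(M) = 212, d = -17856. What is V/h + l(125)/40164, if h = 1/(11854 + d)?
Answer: 53/10041 - 24008*I*√1367 ≈ 0.0052784 - 8.8765e+5*I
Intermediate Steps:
V = 4*I*√1367 (V = √(-21872) = 4*I*√1367 ≈ 147.89*I)
h = -1/6002 (h = 1/(11854 - 17856) = 1/(-6002) = -1/6002 ≈ -0.00016661)
V/h + l(125)/40164 = (4*I*√1367)/(-1/6002) + 212/40164 = (4*I*√1367)*(-6002) + 212*(1/40164) = -24008*I*√1367 + 53/10041 = 53/10041 - 24008*I*√1367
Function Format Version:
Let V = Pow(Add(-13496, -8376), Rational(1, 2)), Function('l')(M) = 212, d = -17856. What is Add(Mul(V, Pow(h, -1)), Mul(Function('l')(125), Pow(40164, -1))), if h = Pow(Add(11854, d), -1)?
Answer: Add(Rational(53, 10041), Mul(-24008, I, Pow(1367, Rational(1, 2)))) ≈ Add(0.0052784, Mul(-8.8765e+5, I))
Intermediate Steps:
V = Mul(4, I, Pow(1367, Rational(1, 2))) (V = Pow(-21872, Rational(1, 2)) = Mul(4, I, Pow(1367, Rational(1, 2))) ≈ Mul(147.89, I))
h = Rational(-1, 6002) (h = Pow(Add(11854, -17856), -1) = Pow(-6002, -1) = Rational(-1, 6002) ≈ -0.00016661)
Add(Mul(V, Pow(h, -1)), Mul(Function('l')(125), Pow(40164, -1))) = Add(Mul(Mul(4, I, Pow(1367, Rational(1, 2))), Pow(Rational(-1, 6002), -1)), Mul(212, Pow(40164, -1))) = Add(Mul(Mul(4, I, Pow(1367, Rational(1, 2))), -6002), Mul(212, Rational(1, 40164))) = Add(Mul(-24008, I, Pow(1367, Rational(1, 2))), Rational(53, 10041)) = Add(Rational(53, 10041), Mul(-24008, I, Pow(1367, Rational(1, 2))))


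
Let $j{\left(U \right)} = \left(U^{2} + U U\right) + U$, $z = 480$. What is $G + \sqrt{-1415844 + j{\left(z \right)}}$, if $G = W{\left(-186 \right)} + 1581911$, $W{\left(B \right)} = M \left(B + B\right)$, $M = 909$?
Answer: $1243763 + 2 i \sqrt{238641} \approx 1.2438 \cdot 10^{6} + 977.02 i$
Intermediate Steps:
$W{\left(B \right)} = 1818 B$ ($W{\left(B \right)} = 909 \left(B + B\right) = 909 \cdot 2 B = 1818 B$)
$j{\left(U \right)} = U + 2 U^{2}$ ($j{\left(U \right)} = \left(U^{2} + U^{2}\right) + U = 2 U^{2} + U = U + 2 U^{2}$)
$G = 1243763$ ($G = 1818 \left(-186\right) + 1581911 = -338148 + 1581911 = 1243763$)
$G + \sqrt{-1415844 + j{\left(z \right)}} = 1243763 + \sqrt{-1415844 + 480 \left(1 + 2 \cdot 480\right)} = 1243763 + \sqrt{-1415844 + 480 \left(1 + 960\right)} = 1243763 + \sqrt{-1415844 + 480 \cdot 961} = 1243763 + \sqrt{-1415844 + 461280} = 1243763 + \sqrt{-954564} = 1243763 + 2 i \sqrt{238641}$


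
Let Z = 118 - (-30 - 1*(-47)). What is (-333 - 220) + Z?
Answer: -452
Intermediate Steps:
Z = 101 (Z = 118 - (-30 + 47) = 118 - 1*17 = 118 - 17 = 101)
(-333 - 220) + Z = (-333 - 220) + 101 = -553 + 101 = -452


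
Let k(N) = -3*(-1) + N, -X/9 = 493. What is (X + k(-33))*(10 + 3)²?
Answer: -754923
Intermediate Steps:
X = -4437 (X = -9*493 = -4437)
k(N) = 3 + N
(X + k(-33))*(10 + 3)² = (-4437 + (3 - 33))*(10 + 3)² = (-4437 - 30)*13² = -4467*169 = -754923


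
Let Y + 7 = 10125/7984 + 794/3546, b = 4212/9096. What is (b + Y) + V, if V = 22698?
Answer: 121747353200731/5364984528 ≈ 22693.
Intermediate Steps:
b = 351/758 (b = 4212*(1/9096) = 351/758 ≈ 0.46306)
Y = -77968151/14155632 (Y = -7 + (10125/7984 + 794/3546) = -7 + (10125*(1/7984) + 794*(1/3546)) = -7 + (10125/7984 + 397/1773) = -7 + 21121273/14155632 = -77968151/14155632 ≈ -5.5079)
(b + Y) + V = (351/758 - 77968151/14155632) + 22698 = -27065615813/5364984528 + 22698 = 121747353200731/5364984528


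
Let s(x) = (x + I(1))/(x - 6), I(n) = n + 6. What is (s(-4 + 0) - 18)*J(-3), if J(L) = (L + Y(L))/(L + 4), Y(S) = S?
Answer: 549/5 ≈ 109.80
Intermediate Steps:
I(n) = 6 + n
s(x) = (7 + x)/(-6 + x) (s(x) = (x + (6 + 1))/(x - 6) = (x + 7)/(-6 + x) = (7 + x)/(-6 + x))
J(L) = 2*L/(4 + L) (J(L) = (L + L)/(L + 4) = (2*L)/(4 + L) = 2*L/(4 + L))
(s(-4 + 0) - 18)*J(-3) = ((7 + (-4 + 0))/(-6 + (-4 + 0)) - 18)*(2*(-3)/(4 - 3)) = ((7 - 4)/(-6 - 4) - 18)*(2*(-3)/1) = (3/(-10) - 18)*(2*(-3)*1) = (-1/10*3 - 18)*(-6) = (-3/10 - 18)*(-6) = -183/10*(-6) = 549/5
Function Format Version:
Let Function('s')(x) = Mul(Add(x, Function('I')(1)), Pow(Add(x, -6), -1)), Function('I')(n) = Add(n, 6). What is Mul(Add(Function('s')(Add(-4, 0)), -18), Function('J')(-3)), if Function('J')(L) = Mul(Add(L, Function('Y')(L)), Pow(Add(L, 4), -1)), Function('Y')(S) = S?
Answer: Rational(549, 5) ≈ 109.80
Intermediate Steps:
Function('I')(n) = Add(6, n)
Function('s')(x) = Mul(Pow(Add(-6, x), -1), Add(7, x)) (Function('s')(x) = Mul(Add(x, Add(6, 1)), Pow(Add(x, -6), -1)) = Mul(Add(x, 7), Pow(Add(-6, x), -1)) = Mul(Add(7, x), Pow(Add(-6, x), -1)) = Mul(Pow(Add(-6, x), -1), Add(7, x)))
Function('J')(L) = Mul(2, L, Pow(Add(4, L), -1)) (Function('J')(L) = Mul(Add(L, L), Pow(Add(L, 4), -1)) = Mul(Mul(2, L), Pow(Add(4, L), -1)) = Mul(2, L, Pow(Add(4, L), -1)))
Mul(Add(Function('s')(Add(-4, 0)), -18), Function('J')(-3)) = Mul(Add(Mul(Pow(Add(-6, Add(-4, 0)), -1), Add(7, Add(-4, 0))), -18), Mul(2, -3, Pow(Add(4, -3), -1))) = Mul(Add(Mul(Pow(Add(-6, -4), -1), Add(7, -4)), -18), Mul(2, -3, Pow(1, -1))) = Mul(Add(Mul(Pow(-10, -1), 3), -18), Mul(2, -3, 1)) = Mul(Add(Mul(Rational(-1, 10), 3), -18), -6) = Mul(Add(Rational(-3, 10), -18), -6) = Mul(Rational(-183, 10), -6) = Rational(549, 5)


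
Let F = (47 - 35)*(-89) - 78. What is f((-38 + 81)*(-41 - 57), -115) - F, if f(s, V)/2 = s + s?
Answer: -15710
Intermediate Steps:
F = -1146 (F = 12*(-89) - 78 = -1068 - 78 = -1146)
f(s, V) = 4*s (f(s, V) = 2*(s + s) = 2*(2*s) = 4*s)
f((-38 + 81)*(-41 - 57), -115) - F = 4*((-38 + 81)*(-41 - 57)) - 1*(-1146) = 4*(43*(-98)) + 1146 = 4*(-4214) + 1146 = -16856 + 1146 = -15710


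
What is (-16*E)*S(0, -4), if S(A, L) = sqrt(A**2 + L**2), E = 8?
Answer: -512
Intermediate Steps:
(-16*E)*S(0, -4) = (-16*8)*sqrt(0**2 + (-4)**2) = -128*sqrt(0 + 16) = -128*sqrt(16) = -128*4 = -512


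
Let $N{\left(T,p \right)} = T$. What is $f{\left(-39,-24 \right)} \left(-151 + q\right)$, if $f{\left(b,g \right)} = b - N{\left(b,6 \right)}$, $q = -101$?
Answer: $0$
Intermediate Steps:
$f{\left(b,g \right)} = 0$ ($f{\left(b,g \right)} = b - b = 0$)
$f{\left(-39,-24 \right)} \left(-151 + q\right) = 0 \left(-151 - 101\right) = 0 \left(-252\right) = 0$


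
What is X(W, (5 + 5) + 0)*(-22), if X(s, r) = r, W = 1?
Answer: -220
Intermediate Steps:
X(W, (5 + 5) + 0)*(-22) = ((5 + 5) + 0)*(-22) = (10 + 0)*(-22) = 10*(-22) = -220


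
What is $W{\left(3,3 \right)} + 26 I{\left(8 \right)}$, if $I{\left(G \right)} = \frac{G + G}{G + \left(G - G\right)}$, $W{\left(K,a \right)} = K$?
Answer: $55$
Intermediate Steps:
$I{\left(G \right)} = 2$ ($I{\left(G \right)} = \frac{2 G}{G + 0} = \frac{2 G}{G} = 2$)
$W{\left(3,3 \right)} + 26 I{\left(8 \right)} = 3 + 26 \cdot 2 = 3 + 52 = 55$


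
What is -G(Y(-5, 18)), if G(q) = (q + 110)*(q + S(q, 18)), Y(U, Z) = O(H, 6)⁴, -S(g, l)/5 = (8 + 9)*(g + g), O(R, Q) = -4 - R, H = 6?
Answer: 17085900000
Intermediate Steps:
S(g, l) = -170*g (S(g, l) = -5*(8 + 9)*(g + g) = -85*2*g = -170*g)
Y(U, Z) = 10000 (Y(U, Z) = (-4 - 1*6)⁴ = (-4 - 6)⁴ = (-10)⁴ = 10000)
G(q) = -169*q*(110 + q) (G(q) = (q + 110)*(q - 170*q) = (110 + q)*(-169*q) = -169*q*(110 + q))
-G(Y(-5, 18)) = -169*10000*(-110 - 1*10000) = -169*10000*(-110 - 10000) = -169*10000*(-10110) = -1*(-17085900000) = 17085900000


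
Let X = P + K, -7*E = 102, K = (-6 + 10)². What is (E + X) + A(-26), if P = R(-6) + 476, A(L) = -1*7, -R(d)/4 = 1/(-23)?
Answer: 75767/161 ≈ 470.60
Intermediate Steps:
R(d) = 4/23 (R(d) = -4/(-23) = -4*(-1/23) = 4/23)
A(L) = -7
P = 10952/23 (P = 4/23 + 476 = 10952/23 ≈ 476.17)
K = 16 (K = 4² = 16)
E = -102/7 (E = -⅐*102 = -102/7 ≈ -14.571)
X = 11320/23 (X = 10952/23 + 16 = 11320/23 ≈ 492.17)
(E + X) + A(-26) = (-102/7 + 11320/23) - 7 = 76894/161 - 7 = 75767/161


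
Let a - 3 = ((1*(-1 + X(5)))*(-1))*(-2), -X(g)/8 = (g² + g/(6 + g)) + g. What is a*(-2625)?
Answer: 14041125/11 ≈ 1.2765e+6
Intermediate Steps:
X(g) = -8*g - 8*g² - 8*g/(6 + g) (X(g) = -8*((g² + g/(6 + g)) + g) = -8*(g + g² + g/(6 + g)) = -8*g - 8*g² - 8*g/(6 + g))
a = -5349/11 (a = 3 + ((1*(-1 - 8*5*(7 + 5² + 7*5)/(6 + 5)))*(-1))*(-2) = 3 + ((1*(-1 - 8*5*(7 + 25 + 35)/11))*(-1))*(-2) = 3 + ((1*(-1 - 8*5*1/11*67))*(-1))*(-2) = 3 + ((1*(-1 - 2680/11))*(-1))*(-2) = 3 + ((1*(-2691/11))*(-1))*(-2) = 3 - 2691/11*(-1)*(-2) = 3 + (2691/11)*(-2) = 3 - 5382/11 = -5349/11 ≈ -486.27)
a*(-2625) = -5349/11*(-2625) = 14041125/11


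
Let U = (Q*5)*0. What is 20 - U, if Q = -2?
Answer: 20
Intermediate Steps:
U = 0 (U = -2*5*0 = -10*0 = 0)
20 - U = 20 - 1*0 = 20 + 0 = 20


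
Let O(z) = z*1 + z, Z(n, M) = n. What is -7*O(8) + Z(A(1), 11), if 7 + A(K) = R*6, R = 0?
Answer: -119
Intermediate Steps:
A(K) = -7 (A(K) = -7 + 0*6 = -7 + 0 = -7)
O(z) = 2*z (O(z) = z + z = 2*z)
-7*O(8) + Z(A(1), 11) = -14*8 - 7 = -7*16 - 7 = -112 - 7 = -119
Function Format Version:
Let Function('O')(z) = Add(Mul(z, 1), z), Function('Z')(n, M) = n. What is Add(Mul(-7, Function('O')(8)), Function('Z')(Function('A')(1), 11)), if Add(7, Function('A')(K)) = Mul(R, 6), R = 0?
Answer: -119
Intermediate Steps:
Function('A')(K) = -7 (Function('A')(K) = Add(-7, Mul(0, 6)) = Add(-7, 0) = -7)
Function('O')(z) = Mul(2, z) (Function('O')(z) = Add(z, z) = Mul(2, z))
Add(Mul(-7, Function('O')(8)), Function('Z')(Function('A')(1), 11)) = Add(Mul(-7, Mul(2, 8)), -7) = Add(Mul(-7, 16), -7) = Add(-112, -7) = -119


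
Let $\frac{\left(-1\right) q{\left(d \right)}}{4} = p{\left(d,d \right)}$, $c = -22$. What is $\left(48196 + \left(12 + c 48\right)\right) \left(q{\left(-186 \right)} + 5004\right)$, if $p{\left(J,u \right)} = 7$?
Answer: $234628352$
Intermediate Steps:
$q{\left(d \right)} = -28$ ($q{\left(d \right)} = \left(-4\right) 7 = -28$)
$\left(48196 + \left(12 + c 48\right)\right) \left(q{\left(-186 \right)} + 5004\right) = \left(48196 + \left(12 - 1056\right)\right) \left(-28 + 5004\right) = \left(48196 + \left(12 - 1056\right)\right) 4976 = \left(48196 - 1044\right) 4976 = 47152 \cdot 4976 = 234628352$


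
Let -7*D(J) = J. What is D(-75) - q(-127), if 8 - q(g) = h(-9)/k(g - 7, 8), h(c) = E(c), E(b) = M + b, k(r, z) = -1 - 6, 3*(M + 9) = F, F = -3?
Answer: 38/7 ≈ 5.4286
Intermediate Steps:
M = -10 (M = -9 + (⅓)*(-3) = -9 - 1 = -10)
D(J) = -J/7
k(r, z) = -7
E(b) = -10 + b
h(c) = -10 + c
q(g) = 37/7 (q(g) = 8 - (-10 - 9)/(-7) = 8 - (-19)*(-1)/7 = 8 - 1*19/7 = 8 - 19/7 = 37/7)
D(-75) - q(-127) = -⅐*(-75) - 1*37/7 = 75/7 - 37/7 = 38/7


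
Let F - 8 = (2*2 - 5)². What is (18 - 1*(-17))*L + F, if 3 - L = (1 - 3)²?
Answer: -26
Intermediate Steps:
F = 9 (F = 8 + (2*2 - 5)² = 8 + (4 - 5)² = 8 + (-1)² = 8 + 1 = 9)
L = -1 (L = 3 - (1 - 3)² = 3 - 1*(-2)² = 3 - 1*4 = 3 - 4 = -1)
(18 - 1*(-17))*L + F = (18 - 1*(-17))*(-1) + 9 = (18 + 17)*(-1) + 9 = 35*(-1) + 9 = -35 + 9 = -26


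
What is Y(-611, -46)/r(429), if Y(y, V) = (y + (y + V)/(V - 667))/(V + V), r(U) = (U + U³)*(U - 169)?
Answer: 217493/673278809414640 ≈ 3.2304e-10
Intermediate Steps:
r(U) = (-169 + U)*(U + U³) (r(U) = (U + U³)*(-169 + U) = (-169 + U)*(U + U³))
Y(y, V) = (y + (V + y)/(-667 + V))/(2*V) (Y(y, V) = (y + (V + y)/(-667 + V))/((2*V)) = (y + (V + y)/(-667 + V))*(1/(2*V)) = (y + (V + y)/(-667 + V))/(2*V))
Y(-611, -46)/r(429) = ((½)*(-46 - 666*(-611) - 46*(-611))/(-46*(-667 - 46)))/((429*(-169 + 429 + 429³ - 169*429²))) = ((½)*(-1/46)*(-46 + 406926 + 28106)/(-713))/((429*(-169 + 429 + 78953589 - 169*184041))) = ((½)*(-1/46)*(-1/713)*434986)/((429*(-169 + 429 + 78953589 - 31102929))) = 217493/(32798*((429*47850920))) = (217493/32798)/20528044680 = (217493/32798)*(1/20528044680) = 217493/673278809414640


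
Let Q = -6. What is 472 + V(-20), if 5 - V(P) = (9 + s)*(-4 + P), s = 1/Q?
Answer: 689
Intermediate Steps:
s = -⅙ (s = 1/(-6) = -⅙ ≈ -0.16667)
V(P) = 121/3 - 53*P/6 (V(P) = 5 - (9 - ⅙)*(-4 + P) = 5 - 53*(-4 + P)/6 = 5 - (-106/3 + 53*P/6) = 5 + (106/3 - 53*P/6) = 121/3 - 53*P/6)
472 + V(-20) = 472 + (121/3 - 53/6*(-20)) = 472 + (121/3 + 530/3) = 472 + 217 = 689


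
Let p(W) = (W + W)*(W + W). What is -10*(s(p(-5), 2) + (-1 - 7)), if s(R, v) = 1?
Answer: 70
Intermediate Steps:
p(W) = 4*W² (p(W) = (2*W)*(2*W) = 4*W²)
-10*(s(p(-5), 2) + (-1 - 7)) = -10*(1 + (-1 - 7)) = -10*(1 - 8) = -10*(-7) = 70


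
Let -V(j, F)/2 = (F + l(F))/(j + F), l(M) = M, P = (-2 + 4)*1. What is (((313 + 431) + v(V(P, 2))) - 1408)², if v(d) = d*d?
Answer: 435600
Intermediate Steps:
P = 2 (P = 2*1 = 2)
V(j, F) = -4*F/(F + j) (V(j, F) = -2*(F + F)/(j + F) = -2*2*F/(F + j) = -4*F/(F + j))
v(d) = d²
(((313 + 431) + v(V(P, 2))) - 1408)² = (((313 + 431) + (-4*2/(2 + 2))²) - 1408)² = ((744 + (-4*2/4)²) - 1408)² = ((744 + (-4*2*¼)²) - 1408)² = ((744 + (-2)²) - 1408)² = ((744 + 4) - 1408)² = (748 - 1408)² = (-660)² = 435600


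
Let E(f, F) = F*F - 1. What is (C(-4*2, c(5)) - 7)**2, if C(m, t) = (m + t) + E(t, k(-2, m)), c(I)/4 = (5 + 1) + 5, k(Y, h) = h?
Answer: 8464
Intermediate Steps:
c(I) = 44 (c(I) = 4*((5 + 1) + 5) = 4*(6 + 5) = 4*11 = 44)
E(f, F) = -1 + F**2 (E(f, F) = F**2 - 1 = -1 + F**2)
C(m, t) = -1 + m + t + m**2 (C(m, t) = (m + t) + (-1 + m**2) = -1 + m + t + m**2)
(C(-4*2, c(5)) - 7)**2 = ((-1 - 4*2 + 44 + (-4*2)**2) - 7)**2 = ((-1 - 8 + 44 + (-8)**2) - 7)**2 = ((-1 - 8 + 44 + 64) - 7)**2 = (99 - 7)**2 = 92**2 = 8464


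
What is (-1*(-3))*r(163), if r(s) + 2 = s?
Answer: 483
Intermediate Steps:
r(s) = -2 + s
(-1*(-3))*r(163) = (-1*(-3))*(-2 + 163) = 3*161 = 483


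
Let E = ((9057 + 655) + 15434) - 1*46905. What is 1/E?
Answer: -1/21759 ≈ -4.5958e-5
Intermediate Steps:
E = -21759 (E = (9712 + 15434) - 46905 = 25146 - 46905 = -21759)
1/E = 1/(-21759) = -1/21759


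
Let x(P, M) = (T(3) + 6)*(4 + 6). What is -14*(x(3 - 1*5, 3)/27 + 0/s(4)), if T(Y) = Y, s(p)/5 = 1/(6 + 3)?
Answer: -140/3 ≈ -46.667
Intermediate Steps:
s(p) = 5/9 (s(p) = 5/(6 + 3) = 5/9)
x(P, M) = 90 (x(P, M) = (3 + 6)*(4 + 6) = 9*10 = 90)
-14*(x(3 - 1*5, 3)/27 + 0/s(4)) = -14*(90/27 + 0/(5/9)) = -14*(90*(1/27) + 0*(9/5)) = -14*(10/3 + 0) = -14*10/3 = -140/3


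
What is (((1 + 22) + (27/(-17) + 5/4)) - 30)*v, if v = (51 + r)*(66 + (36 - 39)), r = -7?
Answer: -345807/17 ≈ -20342.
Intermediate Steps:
v = 2772 (v = (51 - 7)*(66 + (36 - 39)) = 44*(66 - 3) = 44*63 = 2772)
(((1 + 22) + (27/(-17) + 5/4)) - 30)*v = (((1 + 22) + (27/(-17) + 5/4)) - 30)*2772 = ((23 + (27*(-1/17) + 5*(1/4))) - 30)*2772 = ((23 + (-27/17 + 5/4)) - 30)*2772 = ((23 - 23/68) - 30)*2772 = (1541/68 - 30)*2772 = -499/68*2772 = -345807/17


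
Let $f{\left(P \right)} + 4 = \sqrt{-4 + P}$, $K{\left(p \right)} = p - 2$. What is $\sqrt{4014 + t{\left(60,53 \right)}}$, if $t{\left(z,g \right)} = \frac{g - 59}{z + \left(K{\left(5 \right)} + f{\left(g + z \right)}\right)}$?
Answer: $\frac{\sqrt{236820 + 4014 \sqrt{109}}}{\sqrt{59 + \sqrt{109}}} \approx 63.355$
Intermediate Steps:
$K{\left(p \right)} = -2 + p$ ($K{\left(p \right)} = p - 2 = -2 + p$)
$f{\left(P \right)} = -4 + \sqrt{-4 + P}$
$t{\left(z,g \right)} = \frac{-59 + g}{-1 + z + \sqrt{-4 + g + z}}$ ($t{\left(z,g \right)} = \frac{g - 59}{z + \left(\left(-2 + 5\right) + \left(-4 + \sqrt{-4 + \left(g + z\right)}\right)\right)} = \frac{-59 + g}{z + \left(3 + \left(-4 + \sqrt{-4 + g + z}\right)\right)} = \frac{-59 + g}{z + \left(-1 + \sqrt{-4 + g + z}\right)} = \frac{-59 + g}{-1 + z + \sqrt{-4 + g + z}}$)
$\sqrt{4014 + t{\left(60,53 \right)}} = \sqrt{4014 + \frac{-59 + 53}{-1 + 60 + \sqrt{-4 + 53 + 60}}} = \sqrt{4014 + \frac{1}{-1 + 60 + \sqrt{109}} \left(-6\right)} = \sqrt{4014 + \frac{1}{59 + \sqrt{109}} \left(-6\right)} = \sqrt{4014 - \frac{6}{59 + \sqrt{109}}}$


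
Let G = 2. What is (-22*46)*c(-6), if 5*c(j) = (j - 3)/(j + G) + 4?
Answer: -1265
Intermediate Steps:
c(j) = ⅘ + (-3 + j)/(5*(2 + j)) (c(j) = ((j - 3)/(j + 2) + 4)/5 = ((-3 + j)/(2 + j) + 4)/5 = (4 + (-3 + j)/(2 + j))/5 = ⅘ + (-3 + j)/(5*(2 + j)))
(-22*46)*c(-6) = (-22*46)*((1 - 6)/(2 - 6)) = -1012*(-5)/(-4) = -(-253)*(-5) = -1012*5/4 = -1265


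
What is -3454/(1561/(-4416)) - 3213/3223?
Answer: 49154965179/5031103 ≈ 9770.2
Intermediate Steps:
-3454/(1561/(-4416)) - 3213/3223 = -3454/(1561*(-1/4416)) - 3213*1/3223 = -3454/(-1561/4416) - 3213/3223 = -3454*(-4416/1561) - 3213/3223 = 15252864/1561 - 3213/3223 = 49154965179/5031103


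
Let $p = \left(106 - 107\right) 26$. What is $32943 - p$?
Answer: $32969$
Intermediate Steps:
$p = -26$ ($p = \left(-1\right) 26 = -26$)
$32943 - p = 32943 - -26 = 32943 + 26 = 32969$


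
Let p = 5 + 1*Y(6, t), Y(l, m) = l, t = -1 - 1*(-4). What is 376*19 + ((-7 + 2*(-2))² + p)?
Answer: 7276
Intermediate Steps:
t = 3 (t = -1 + 4 = 3)
p = 11 (p = 5 + 1*6 = 5 + 6 = 11)
376*19 + ((-7 + 2*(-2))² + p) = 376*19 + ((-7 + 2*(-2))² + 11) = 7144 + ((-7 - 4)² + 11) = 7144 + ((-11)² + 11) = 7144 + (121 + 11) = 7144 + 132 = 7276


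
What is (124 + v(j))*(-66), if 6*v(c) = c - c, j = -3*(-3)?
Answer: -8184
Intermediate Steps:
j = 9
v(c) = 0 (v(c) = (c - c)/6 = (1/6)*0 = 0)
(124 + v(j))*(-66) = (124 + 0)*(-66) = 124*(-66) = -8184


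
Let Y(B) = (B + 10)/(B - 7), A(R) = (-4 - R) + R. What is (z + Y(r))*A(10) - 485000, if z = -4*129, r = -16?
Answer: -11107552/23 ≈ -4.8294e+5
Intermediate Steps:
A(R) = -4
Y(B) = (10 + B)/(-7 + B)
z = -516
(z + Y(r))*A(10) - 485000 = (-516 + (10 - 16)/(-7 - 16))*(-4) - 485000 = (-516 - 6/(-23))*(-4) - 485000 = (-516 - 1/23*(-6))*(-4) - 485000 = (-516 + 6/23)*(-4) - 485000 = -11862/23*(-4) - 485000 = 47448/23 - 485000 = -11107552/23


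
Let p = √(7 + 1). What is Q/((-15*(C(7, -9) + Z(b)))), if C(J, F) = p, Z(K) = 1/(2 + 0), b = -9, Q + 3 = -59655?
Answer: -39772/155 + 159088*√2/155 ≈ 1194.9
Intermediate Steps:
Q = -59658 (Q = -3 - 59655 = -59658)
Z(K) = ½ (Z(K) = 1/2 = ½)
p = 2*√2 (p = √8 = 2*√2 ≈ 2.8284)
C(J, F) = 2*√2
Q/((-15*(C(7, -9) + Z(b)))) = -59658*(-1/(15*(2*√2 + ½))) = -59658*(-1/(15*(½ + 2*√2))) = -59658/(-15/2 - 30*√2)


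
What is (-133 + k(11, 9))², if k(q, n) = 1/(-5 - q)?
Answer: 4532641/256 ≈ 17706.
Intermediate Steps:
(-133 + k(11, 9))² = (-133 - 1/(5 + 11))² = (-133 - 1/16)² = (-2129/16)² = 4532641/256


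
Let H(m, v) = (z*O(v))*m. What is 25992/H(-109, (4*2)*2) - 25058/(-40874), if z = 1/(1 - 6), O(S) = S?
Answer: 334730387/4455266 ≈ 75.131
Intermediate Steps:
z = -⅕ (z = 1/(-5) = -⅕ ≈ -0.20000)
H(m, v) = -m*v/5 (H(m, v) = (-v/5)*m = -m*v/5)
25992/H(-109, (4*2)*2) - 25058/(-40874) = 25992/((-⅕*(-109)*(4*2)*2)) - 25058/(-40874) = 25992/((-⅕*(-109)*8*2)) - 25058*(-1/40874) = 25992/((-⅕*(-109)*16)) + 12529/20437 = 25992/(1744/5) + 12529/20437 = 25992*(5/1744) + 12529/20437 = 16245/218 + 12529/20437 = 334730387/4455266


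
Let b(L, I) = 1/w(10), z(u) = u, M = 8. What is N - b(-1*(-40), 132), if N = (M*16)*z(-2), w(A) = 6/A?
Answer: -773/3 ≈ -257.67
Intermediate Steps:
b(L, I) = 5/3 (b(L, I) = 1/(6/10) = 1/(6*(⅒)) = 1/(⅗) = 5/3)
N = -256 (N = (8*16)*(-2) = 128*(-2) = -256)
N - b(-1*(-40), 132) = -256 - 1*5/3 = -256 - 5/3 = -773/3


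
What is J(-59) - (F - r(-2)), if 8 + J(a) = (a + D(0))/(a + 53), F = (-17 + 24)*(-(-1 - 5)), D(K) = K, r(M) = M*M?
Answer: -217/6 ≈ -36.167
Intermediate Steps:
r(M) = M²
F = 42 (F = 7*(-1*(-6)) = 7*6 = 42)
J(a) = -8 + a/(53 + a) (J(a) = -8 + (a + 0)/(a + 53) = -8 + a/(53 + a))
J(-59) - (F - r(-2)) = (-424 - 7*(-59))/(53 - 59) - (42 - 1*(-2)²) = (-424 + 413)/(-6) - (42 - 1*4) = -⅙*(-11) - (42 - 4) = 11/6 - 1*38 = 11/6 - 38 = -217/6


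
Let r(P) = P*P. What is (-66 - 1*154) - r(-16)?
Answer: -476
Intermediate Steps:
r(P) = P**2
(-66 - 1*154) - r(-16) = (-66 - 1*154) - 1*(-16)**2 = (-66 - 154) - 1*256 = -220 - 256 = -476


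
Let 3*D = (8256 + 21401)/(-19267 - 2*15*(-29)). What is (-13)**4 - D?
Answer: 1576339808/55191 ≈ 28562.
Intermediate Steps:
D = -29657/55191 (D = ((8256 + 21401)/(-19267 - 2*15*(-29)))/3 = (29657/(-19267 - 30*(-29)))/3 = (29657/(-19267 + 870))/3 = (29657/(-18397))/3 = (29657*(-1/18397))/3 = (1/3)*(-29657/18397) = -29657/55191 ≈ -0.53735)
(-13)**4 - D = (-13)**4 - 1*(-29657/55191) = 28561 + 29657/55191 = 1576339808/55191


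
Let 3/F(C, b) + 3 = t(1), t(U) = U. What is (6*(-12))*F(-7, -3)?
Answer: 108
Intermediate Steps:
F(C, b) = -3/2 (F(C, b) = 3/(-3 + 1) = 3/(-2) = 3*(-1/2) = -3/2)
(6*(-12))*F(-7, -3) = (6*(-12))*(-3/2) = -72*(-3/2) = 108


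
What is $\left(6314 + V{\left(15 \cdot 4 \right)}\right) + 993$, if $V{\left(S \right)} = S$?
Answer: $7367$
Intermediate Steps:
$\left(6314 + V{\left(15 \cdot 4 \right)}\right) + 993 = \left(6314 + 15 \cdot 4\right) + 993 = \left(6314 + 60\right) + 993 = 6374 + 993 = 7367$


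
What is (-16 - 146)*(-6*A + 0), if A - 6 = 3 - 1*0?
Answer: 8748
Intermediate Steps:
A = 9 (A = 6 + (3 - 1*0) = 6 + (3 + 0) = 6 + 3 = 9)
(-16 - 146)*(-6*A + 0) = (-16 - 146)*(-6*9 + 0) = -162*(-54 + 0) = -162*(-54) = 8748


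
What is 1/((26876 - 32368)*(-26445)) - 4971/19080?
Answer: -1336977479/5131669880 ≈ -0.26053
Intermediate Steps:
1/((26876 - 32368)*(-26445)) - 4971/19080 = -1/26445/(-5492) - 4971*1/19080 = -1/5492*(-1/26445) - 1657/6360 = 1/145235940 - 1657/6360 = -1336977479/5131669880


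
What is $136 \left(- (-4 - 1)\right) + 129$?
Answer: $809$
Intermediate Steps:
$136 \left(- (-4 - 1)\right) + 129 = 136 \left(\left(-1\right) \left(-5\right)\right) + 129 = 136 \cdot 5 + 129 = 680 + 129 = 809$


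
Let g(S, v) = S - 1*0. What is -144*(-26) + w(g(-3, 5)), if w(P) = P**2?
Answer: 3753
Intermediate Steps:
g(S, v) = S (g(S, v) = S + 0 = S)
-144*(-26) + w(g(-3, 5)) = -144*(-26) + (-3)**2 = 3744 + 9 = 3753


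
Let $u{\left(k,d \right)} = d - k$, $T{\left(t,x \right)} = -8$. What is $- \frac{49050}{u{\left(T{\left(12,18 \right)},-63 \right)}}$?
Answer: $\frac{9810}{11} \approx 891.82$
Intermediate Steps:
$- \frac{49050}{u{\left(T{\left(12,18 \right)},-63 \right)}} = - \frac{49050}{-63 - -8} = - \frac{49050}{-63 + 8} = - \frac{49050}{-55} = \left(-49050\right) \left(- \frac{1}{55}\right) = \frac{9810}{11}$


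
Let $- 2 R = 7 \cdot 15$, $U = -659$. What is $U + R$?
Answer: $- \frac{1423}{2} \approx -711.5$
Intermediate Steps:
$R = - \frac{105}{2}$ ($R = - \frac{7 \cdot 15}{2} = \left(- \frac{1}{2}\right) 105 = - \frac{105}{2} \approx -52.5$)
$U + R = -659 - \frac{105}{2} = - \frac{1423}{2}$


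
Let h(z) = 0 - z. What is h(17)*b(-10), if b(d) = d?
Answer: 170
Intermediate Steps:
h(z) = -z
h(17)*b(-10) = -1*17*(-10) = -17*(-10) = 170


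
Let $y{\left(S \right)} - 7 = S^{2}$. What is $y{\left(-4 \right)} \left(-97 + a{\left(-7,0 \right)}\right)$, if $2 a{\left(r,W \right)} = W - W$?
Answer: $-2231$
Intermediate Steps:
$a{\left(r,W \right)} = 0$ ($a{\left(r,W \right)} = \frac{W - W}{2} = \frac{1}{2} \cdot 0 = 0$)
$y{\left(S \right)} = 7 + S^{2}$
$y{\left(-4 \right)} \left(-97 + a{\left(-7,0 \right)}\right) = \left(7 + \left(-4\right)^{2}\right) \left(-97 + 0\right) = \left(7 + 16\right) \left(-97\right) = 23 \left(-97\right) = -2231$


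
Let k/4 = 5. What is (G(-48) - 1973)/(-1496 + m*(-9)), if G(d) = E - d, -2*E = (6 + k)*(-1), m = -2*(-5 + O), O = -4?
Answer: 956/829 ≈ 1.1532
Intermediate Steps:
k = 20 (k = 4*5 = 20)
m = 18 (m = -2*(-5 - 4) = -2*(-9) = 18)
E = 13 (E = -(6 + 20)*(-1)/2 = -13*(-1) = -½*(-26) = 13)
G(d) = 13 - d
(G(-48) - 1973)/(-1496 + m*(-9)) = ((13 - 1*(-48)) - 1973)/(-1496 + 18*(-9)) = ((13 + 48) - 1973)/(-1496 - 162) = (61 - 1973)/(-1658) = -1912*(-1/1658) = 956/829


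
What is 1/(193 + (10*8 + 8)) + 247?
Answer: 69408/281 ≈ 247.00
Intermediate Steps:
1/(193 + (10*8 + 8)) + 247 = 1/(193 + (80 + 8)) + 247 = 1/(193 + 88) + 247 = 1/281 + 247 = 69408/281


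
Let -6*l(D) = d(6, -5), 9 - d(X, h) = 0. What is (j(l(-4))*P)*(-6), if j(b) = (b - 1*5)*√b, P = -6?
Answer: -117*I*√6 ≈ -286.59*I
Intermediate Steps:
d(X, h) = 9 (d(X, h) = 9 - 1*0 = 9 + 0 = 9)
l(D) = -3/2 (l(D) = -⅙*9 = -3/2)
j(b) = √b*(-5 + b) (j(b) = (b - 5)*√b = (-5 + b)*√b = √b*(-5 + b))
(j(l(-4))*P)*(-6) = ((√(-3/2)*(-5 - 3/2))*(-6))*(-6) = (((I*√6/2)*(-13/2))*(-6))*(-6) = (-13*I*√6/4*(-6))*(-6) = (39*I*√6/2)*(-6) = -117*I*√6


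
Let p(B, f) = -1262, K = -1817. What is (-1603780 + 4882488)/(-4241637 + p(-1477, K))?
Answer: -3278708/4242899 ≈ -0.77275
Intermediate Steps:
(-1603780 + 4882488)/(-4241637 + p(-1477, K)) = (-1603780 + 4882488)/(-4241637 - 1262) = 3278708/(-4242899) = 3278708*(-1/4242899) = -3278708/4242899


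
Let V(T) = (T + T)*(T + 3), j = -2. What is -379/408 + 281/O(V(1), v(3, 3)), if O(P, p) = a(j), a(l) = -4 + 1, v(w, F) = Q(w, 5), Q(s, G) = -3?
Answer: -12865/136 ≈ -94.596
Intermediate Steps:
v(w, F) = -3
V(T) = 2*T*(3 + T) (V(T) = (2*T)*(3 + T) = 2*T*(3 + T))
a(l) = -3
O(P, p) = -3
-379/408 + 281/O(V(1), v(3, 3)) = -379/408 + 281/(-3) = -379*1/408 + 281*(-⅓) = -379/408 - 281/3 = -12865/136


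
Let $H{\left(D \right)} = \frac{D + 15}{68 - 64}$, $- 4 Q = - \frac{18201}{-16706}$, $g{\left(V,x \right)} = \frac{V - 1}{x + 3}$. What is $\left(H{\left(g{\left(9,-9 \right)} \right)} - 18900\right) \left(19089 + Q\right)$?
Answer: $- \frac{96416803209155}{267296} \approx -3.6071 \cdot 10^{8}$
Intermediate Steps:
$g{\left(V,x \right)} = \frac{-1 + V}{3 + x}$
$Q = - \frac{18201}{66824}$ ($Q = - \frac{\left(-18201\right) \frac{1}{-16706}}{4} = - \frac{\left(-18201\right) \left(- \frac{1}{16706}\right)}{4} = \left(- \frac{1}{4}\right) \frac{18201}{16706} = - \frac{18201}{66824} \approx -0.27237$)
$H{\left(D \right)} = \frac{15}{4} + \frac{D}{4}$ ($H{\left(D \right)} = \frac{15 + D}{4} = \left(15 + D\right) \frac{1}{4} = \frac{15}{4} + \frac{D}{4}$)
$\left(H{\left(g{\left(9,-9 \right)} \right)} - 18900\right) \left(19089 + Q\right) = \left(\left(\frac{15}{4} + \frac{\frac{1}{3 - 9} \left(-1 + 9\right)}{4}\right) - 18900\right) \left(19089 - \frac{18201}{66824}\right) = \left(\left(\frac{15}{4} + \frac{\frac{1}{-6} \cdot 8}{4}\right) - 18900\right) \frac{1275585135}{66824} = \left(\left(\frac{15}{4} + \frac{\left(- \frac{1}{6}\right) 8}{4}\right) - 18900\right) \frac{1275585135}{66824} = \left(\left(\frac{15}{4} + \frac{1}{4} \left(- \frac{4}{3}\right)\right) - 18900\right) \frac{1275585135}{66824} = \left(\left(\frac{15}{4} - \frac{1}{3}\right) - 18900\right) \frac{1275585135}{66824} = \left(\frac{41}{12} - 18900\right) \frac{1275585135}{66824} = \left(- \frac{226759}{12}\right) \frac{1275585135}{66824} = - \frac{96416803209155}{267296}$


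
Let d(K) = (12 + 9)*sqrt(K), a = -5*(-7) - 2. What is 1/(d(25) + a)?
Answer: 1/138 ≈ 0.0072464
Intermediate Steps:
a = 33 (a = 35 - 2 = 33)
d(K) = 21*sqrt(K)
1/(d(25) + a) = 1/(21*sqrt(25) + 33) = 1/(21*5 + 33) = 1/(105 + 33) = 1/138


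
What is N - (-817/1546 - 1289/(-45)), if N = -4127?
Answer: -289071419/69570 ≈ -4155.1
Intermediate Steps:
N - (-817/1546 - 1289/(-45)) = -4127 - (-817/1546 - 1289/(-45)) = -4127 - (-817*1/1546 - 1289*(-1/45)) = -4127 - (-817/1546 + 1289/45) = -4127 - 1*1956029/69570 = -4127 - 1956029/69570 = -289071419/69570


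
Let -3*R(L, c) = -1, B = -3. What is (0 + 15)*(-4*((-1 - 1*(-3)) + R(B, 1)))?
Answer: -140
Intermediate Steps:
R(L, c) = ⅓ (R(L, c) = -⅓*(-1) = ⅓)
(0 + 15)*(-4*((-1 - 1*(-3)) + R(B, 1))) = (0 + 15)*(-4*((-1 - 1*(-3)) + ⅓)) = 15*(-4*((-1 + 3) + ⅓)) = 15*(-4*(2 + ⅓)) = 15*(-4*7/3) = 15*(-28/3) = -140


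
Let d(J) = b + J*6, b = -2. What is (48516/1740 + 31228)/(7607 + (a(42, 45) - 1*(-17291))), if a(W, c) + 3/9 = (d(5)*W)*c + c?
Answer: 13596309/33870260 ≈ 0.40142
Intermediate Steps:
d(J) = -2 + 6*J (d(J) = -2 + J*6 = -2 + 6*J)
a(W, c) = -⅓ + c + 28*W*c (a(W, c) = -⅓ + (((-2 + 6*5)*W)*c + c) = -⅓ + (((-2 + 30)*W)*c + c) = -⅓ + ((28*W)*c + c) = -⅓ + (28*W*c + c) = -⅓ + (c + 28*W*c) = -⅓ + c + 28*W*c)
(48516/1740 + 31228)/(7607 + (a(42, 45) - 1*(-17291))) = (48516/1740 + 31228)/(7607 + ((-⅓ + 45 + 28*42*45) - 1*(-17291))) = (48516*(1/1740) + 31228)/(7607 + ((-⅓ + 45 + 52920) + 17291)) = (4043/145 + 31228)/(7607 + (158894/3 + 17291)) = 4532103/(145*(7607 + 210767/3)) = 4532103/(145*(233588/3)) = (4532103/145)*(3/233588) = 13596309/33870260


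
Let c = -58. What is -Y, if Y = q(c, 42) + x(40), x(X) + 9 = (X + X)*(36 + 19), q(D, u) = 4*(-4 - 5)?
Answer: -4355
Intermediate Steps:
q(D, u) = -36 (q(D, u) = 4*(-9) = -36)
x(X) = -9 + 110*X (x(X) = -9 + (X + X)*(36 + 19) = -9 + (2*X)*55 = -9 + 110*X)
Y = 4355 (Y = -36 + (-9 + 110*40) = -36 + (-9 + 4400) = -36 + 4391 = 4355)
-Y = -1*4355 = -4355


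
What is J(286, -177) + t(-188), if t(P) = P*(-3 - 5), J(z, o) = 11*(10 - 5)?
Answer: 1559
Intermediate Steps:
J(z, o) = 55 (J(z, o) = 11*5 = 55)
t(P) = -8*P (t(P) = P*(-8) = -8*P)
J(286, -177) + t(-188) = 55 - 8*(-188) = 55 + 1504 = 1559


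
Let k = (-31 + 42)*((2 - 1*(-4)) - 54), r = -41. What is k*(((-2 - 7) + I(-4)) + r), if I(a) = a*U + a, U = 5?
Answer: 39072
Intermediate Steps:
I(a) = 6*a (I(a) = a*5 + a = 5*a + a = 6*a)
k = -528 (k = 11*((2 + 4) - 54) = 11*(6 - 54) = 11*(-48) = -528)
k*(((-2 - 7) + I(-4)) + r) = -528*(((-2 - 7) + 6*(-4)) - 41) = -528*((-9 - 24) - 41) = -528*(-33 - 41) = -528*(-74) = 39072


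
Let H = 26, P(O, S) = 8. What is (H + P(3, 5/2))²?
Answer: 1156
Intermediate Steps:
(H + P(3, 5/2))² = (26 + 8)² = 34² = 1156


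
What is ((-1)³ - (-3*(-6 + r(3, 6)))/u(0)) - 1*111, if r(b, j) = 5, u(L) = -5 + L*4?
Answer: -557/5 ≈ -111.40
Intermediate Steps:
u(L) = -5 + 4*L
((-1)³ - (-3*(-6 + r(3, 6)))/u(0)) - 1*111 = ((-1)³ - (-3*(-6 + 5))/(-5 + 4*0)) - 1*111 = (-1 - (-3*(-1))/(-5 + 0)) - 111 = (-1 - 3/(-5)) - 111 = (-1 - 3*(-1)/5) - 111 = (-1 - 1*(-⅗)) - 111 = (-1 + ⅗) - 111 = -⅖ - 111 = -557/5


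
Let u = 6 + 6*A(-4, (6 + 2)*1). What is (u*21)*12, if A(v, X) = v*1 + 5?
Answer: 3024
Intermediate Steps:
A(v, X) = 5 + v (A(v, X) = v + 5 = 5 + v)
u = 12 (u = 6 + 6*(5 - 4) = 6 + 6*1 = 6 + 6 = 12)
(u*21)*12 = (12*21)*12 = 252*12 = 3024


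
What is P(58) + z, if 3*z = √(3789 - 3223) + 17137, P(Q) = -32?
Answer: 17041/3 + √566/3 ≈ 5688.3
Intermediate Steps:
z = 17137/3 + √566/3 (z = (√(3789 - 3223) + 17137)/3 = (√566 + 17137)/3 = (17137 + √566)/3 = 17137/3 + √566/3 ≈ 5720.3)
P(58) + z = -32 + (17137/3 + √566/3) = 17041/3 + √566/3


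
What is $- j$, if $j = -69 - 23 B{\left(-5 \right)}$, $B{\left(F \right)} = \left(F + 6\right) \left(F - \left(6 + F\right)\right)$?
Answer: $-69$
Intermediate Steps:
$B{\left(F \right)} = -36 - 6 F$ ($B{\left(F \right)} = \left(6 + F\right) \left(-6\right) = -36 - 6 F$)
$j = 69$ ($j = -69 - 23 \left(-36 - -30\right) = -69 - 23 \left(-36 + 30\right) = -69 - -138 = -69 + 138 = 69$)
$- j = \left(-1\right) 69 = -69$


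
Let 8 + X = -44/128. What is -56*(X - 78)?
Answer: 19341/4 ≈ 4835.3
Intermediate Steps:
X = -267/32 (X = -8 - 44/128 = -8 - 44*1/128 = -8 - 11/32 = -267/32 ≈ -8.3438)
-56*(X - 78) = -56*(-267/32 - 78) = -56*(-2763/32) = 19341/4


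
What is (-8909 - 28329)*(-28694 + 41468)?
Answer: -475678212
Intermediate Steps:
(-8909 - 28329)*(-28694 + 41468) = -37238*12774 = -475678212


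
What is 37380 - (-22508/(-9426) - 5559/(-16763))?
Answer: 2952955379851/79004019 ≈ 37377.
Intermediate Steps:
37380 - (-22508/(-9426) - 5559/(-16763)) = 37380 - (-22508*(-1/9426) - 5559*(-1/16763)) = 37380 - (11254/4713 + 5559/16763) = 37380 - 1*214850369/79004019 = 37380 - 214850369/79004019 = 2952955379851/79004019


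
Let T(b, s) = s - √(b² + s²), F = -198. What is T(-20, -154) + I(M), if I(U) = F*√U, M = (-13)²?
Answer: -2728 - 2*√6029 ≈ -2883.3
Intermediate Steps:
M = 169
I(U) = -198*√U
T(-20, -154) + I(M) = (-154 - √((-20)² + (-154)²)) - 198*√169 = (-154 - √(400 + 23716)) - 198*13 = (-154 - √24116) - 2574 = (-154 - 2*√6029) - 2574 = -2728 - 2*√6029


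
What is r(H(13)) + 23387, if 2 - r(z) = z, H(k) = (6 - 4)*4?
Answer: 23381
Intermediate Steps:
H(k) = 8 (H(k) = 2*4 = 8)
r(z) = 2 - z
r(H(13)) + 23387 = (2 - 1*8) + 23387 = (2 - 8) + 23387 = -6 + 23387 = 23381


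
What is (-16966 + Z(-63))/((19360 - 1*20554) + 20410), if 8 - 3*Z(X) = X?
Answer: -50827/57648 ≈ -0.88168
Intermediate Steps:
Z(X) = 8/3 - X/3
(-16966 + Z(-63))/((19360 - 1*20554) + 20410) = (-16966 + (8/3 - ⅓*(-63)))/((19360 - 1*20554) + 20410) = (-16966 + (8/3 + 21))/((19360 - 20554) + 20410) = (-16966 + 71/3)/(-1194 + 20410) = -50827/3/19216 = -50827/3*1/19216 = -50827/57648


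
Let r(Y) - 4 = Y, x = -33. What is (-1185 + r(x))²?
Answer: 1473796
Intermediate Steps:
r(Y) = 4 + Y
(-1185 + r(x))² = (-1185 + (4 - 33))² = (-1185 - 29)² = (-1214)² = 1473796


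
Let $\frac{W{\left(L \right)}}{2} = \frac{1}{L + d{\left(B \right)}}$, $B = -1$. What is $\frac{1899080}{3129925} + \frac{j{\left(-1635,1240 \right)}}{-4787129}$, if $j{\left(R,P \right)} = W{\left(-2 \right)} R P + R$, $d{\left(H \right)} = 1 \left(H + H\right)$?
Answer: $\frac{1184690679239}{2996670947065} \approx 0.39534$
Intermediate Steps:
$d{\left(H \right)} = 2 H$ ($d{\left(H \right)} = 1 \cdot 2 H = 2 H$)
$W{\left(L \right)} = \frac{2}{-2 + L}$ ($W{\left(L \right)} = \frac{2}{L + 2 \left(-1\right)} = \frac{2}{L - 2} = \frac{2}{-2 + L}$)
$j{\left(R,P \right)} = R - \frac{P R}{2}$ ($j{\left(R,P \right)} = \frac{2}{-2 - 2} R P + R = \frac{2}{-4} R P + R = 2 \left(- \frac{1}{4}\right) R P + R = - \frac{R}{2} P + R = - \frac{P R}{2} + R = R - \frac{P R}{2}$)
$\frac{1899080}{3129925} + \frac{j{\left(-1635,1240 \right)}}{-4787129} = \frac{1899080}{3129925} + \frac{\frac{1}{2} \left(-1635\right) \left(2 - 1240\right)}{-4787129} = 1899080 \cdot \frac{1}{3129925} + \frac{1}{2} \left(-1635\right) \left(2 - 1240\right) \left(- \frac{1}{4787129}\right) = \frac{379816}{625985} + \frac{1}{2} \left(-1635\right) \left(-1238\right) \left(- \frac{1}{4787129}\right) = \frac{379816}{625985} + 1012065 \left(- \frac{1}{4787129}\right) = \frac{379816}{625985} - \frac{1012065}{4787129} = \frac{1184690679239}{2996670947065}$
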